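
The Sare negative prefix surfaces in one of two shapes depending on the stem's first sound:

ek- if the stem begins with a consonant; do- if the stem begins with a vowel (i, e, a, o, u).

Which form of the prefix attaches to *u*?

do-

The first sound of *u* is /u/, which is a vowel, so the prefix is do-.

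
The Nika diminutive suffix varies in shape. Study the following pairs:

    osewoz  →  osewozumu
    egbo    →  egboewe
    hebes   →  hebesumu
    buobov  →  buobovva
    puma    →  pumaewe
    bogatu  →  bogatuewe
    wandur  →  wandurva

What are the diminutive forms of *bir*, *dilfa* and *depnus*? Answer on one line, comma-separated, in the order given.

The pattern is sibilance of the final sound: -umu when the stem ends in a sibilant (*osewoz*, *hebes*); -va when the stem ends in a non-sibilant consonant (*buobov*, *wandur*); -ewe when the stem ends in a vowel (*egbo*, *puma*, *bogatu*).
Since the final sound of *bir* is /r/ (a non-sibilant consonant), it takes -va, giving *birva*.
The final sound of *dilfa* is /a/, which is a vowel, so the suffix is -ewe, giving *dilfaewe*.
*depnus* — final sound /s/ (a sibilant) → -umu → *depnusumu*.

birva, dilfaewe, depnusumu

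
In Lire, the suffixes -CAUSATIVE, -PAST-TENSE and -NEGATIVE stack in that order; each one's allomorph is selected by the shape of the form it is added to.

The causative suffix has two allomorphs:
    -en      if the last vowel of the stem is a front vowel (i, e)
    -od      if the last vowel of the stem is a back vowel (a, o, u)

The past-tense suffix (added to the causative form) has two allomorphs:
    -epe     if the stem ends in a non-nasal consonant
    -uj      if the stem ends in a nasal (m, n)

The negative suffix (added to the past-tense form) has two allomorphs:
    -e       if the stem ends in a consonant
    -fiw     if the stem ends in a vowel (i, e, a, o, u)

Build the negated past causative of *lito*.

*lito* — last vowel /o/ (a back vowel) → -od → *litood*.
The causative form *litood*: final consonant = /d/, non-nasal → -epe → *litoodepe*.
Since the final sound of the past-tense form *litoodepe* is /e/ (a vowel), it takes -fiw, giving *litoodepefiw*.

litoodepefiw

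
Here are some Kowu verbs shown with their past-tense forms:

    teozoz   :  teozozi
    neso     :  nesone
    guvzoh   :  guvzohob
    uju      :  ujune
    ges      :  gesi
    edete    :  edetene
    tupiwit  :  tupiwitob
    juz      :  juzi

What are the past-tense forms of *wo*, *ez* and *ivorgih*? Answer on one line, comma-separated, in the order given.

Looking at the final sound of each stem: -i when the stem ends in a sibilant (*teozoz*, *ges*, *juz*); -ob when the stem ends in a non-sibilant consonant (*guvzoh*, *tupiwit*); -ne when the stem ends in a vowel (*neso*, *uju*, *edete*).
Since the final sound of *wo* is /o/ (a vowel), it takes -ne, giving *wone*.
*ez*: final sound = /z/, a sibilant → -i → *ezi*.
*ivorgih* — final sound /h/ (a non-sibilant consonant) → -ob → *ivorgihob*.

wone, ezi, ivorgihob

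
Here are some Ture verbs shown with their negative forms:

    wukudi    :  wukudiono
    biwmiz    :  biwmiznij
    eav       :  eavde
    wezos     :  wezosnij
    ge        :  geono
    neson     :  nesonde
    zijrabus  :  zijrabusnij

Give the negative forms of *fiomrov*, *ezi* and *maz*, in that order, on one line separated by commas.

fiomrovde, eziono, maznij

The alternation tracks the final sound of the stem — -nij when the stem ends in a sibilant (*biwmiz*, *wezos*, *zijrabus*); -de when the stem ends in a non-sibilant consonant (*eav*, *neson*); -ono when the stem ends in a vowel (*wukudi*, *ge*).
The final sound of *fiomrov* is /v/, which is a non-sibilant consonant, so the suffix is -de, giving *fiomrovde*.
*ezi*: final sound = /i/, a vowel → -ono → *eziono*.
The final sound of *maz* is /z/, which is a sibilant, so the suffix is -nij, giving *maznij*.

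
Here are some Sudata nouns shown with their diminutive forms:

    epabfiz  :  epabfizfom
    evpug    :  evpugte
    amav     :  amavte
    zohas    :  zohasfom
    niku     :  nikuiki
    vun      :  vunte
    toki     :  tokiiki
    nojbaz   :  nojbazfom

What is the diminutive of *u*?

The pattern is sibilance of the final sound: -fom when the stem ends in a sibilant (*epabfiz*, *zohas*, *nojbaz*); -te when the stem ends in a non-sibilant consonant (*evpug*, *amav*, *vun*); -iki when the stem ends in a vowel (*niku*, *toki*).
Since the final sound of *u* is /u/ (a vowel), it takes -iki, giving *uiki*.

uiki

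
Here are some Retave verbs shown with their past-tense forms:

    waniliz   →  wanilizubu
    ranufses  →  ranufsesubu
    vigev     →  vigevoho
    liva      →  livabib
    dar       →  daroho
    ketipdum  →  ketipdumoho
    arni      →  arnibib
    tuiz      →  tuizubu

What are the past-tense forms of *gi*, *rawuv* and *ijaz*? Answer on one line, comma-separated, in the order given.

The alternation tracks the final sound of the stem — -ubu when the stem ends in a sibilant (*waniliz*, *ranufses*, *tuiz*); -oho when the stem ends in a non-sibilant consonant (*vigev*, *dar*, *ketipdum*); -bib when the stem ends in a vowel (*liva*, *arni*).
*gi*: final sound = /i/, a vowel → -bib → *gibib*.
The final sound of *rawuv* is /v/, which is a non-sibilant consonant, so the suffix is -oho, giving *rawuvoho*.
*ijaz*: final sound = /z/, a sibilant → -ubu → *ijazubu*.

gibib, rawuvoho, ijazubu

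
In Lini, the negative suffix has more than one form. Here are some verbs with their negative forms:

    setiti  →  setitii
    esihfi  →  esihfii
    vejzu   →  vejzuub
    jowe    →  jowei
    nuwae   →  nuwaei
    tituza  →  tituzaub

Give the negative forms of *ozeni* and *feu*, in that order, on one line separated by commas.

The pattern is front/back vowel harmony: -i when the last vowel of the stem is a front vowel (*setiti*, *esihfi*, *jowe*, *nuwae*); -ub when the last vowel of the stem is a back vowel (*vejzu*, *tituza*).
The last vowel of *ozeni* is /i/, which is a front vowel, so the suffix is -i, giving *ozenii*.
*feu*: last vowel = /u/, a back vowel → -ub → *feuub*.

ozenii, feuub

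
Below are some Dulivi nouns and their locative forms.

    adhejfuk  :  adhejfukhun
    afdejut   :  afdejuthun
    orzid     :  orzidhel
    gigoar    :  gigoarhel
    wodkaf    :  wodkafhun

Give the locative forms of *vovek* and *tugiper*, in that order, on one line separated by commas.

The alternation tracks the final consonant of the stem — -hun when the stem ends in a voiceless consonant (*adhejfuk*, *afdejut*, *wodkaf*); -hel when the stem ends in a voiced consonant (*orzid*, *gigoar*).
*vovek* — final consonant /k/ (voiceless) → -hun → *vovekhun*.
*tugiper*: final consonant = /r/, voiced → -hel → *tugiperhel*.

vovekhun, tugiperhel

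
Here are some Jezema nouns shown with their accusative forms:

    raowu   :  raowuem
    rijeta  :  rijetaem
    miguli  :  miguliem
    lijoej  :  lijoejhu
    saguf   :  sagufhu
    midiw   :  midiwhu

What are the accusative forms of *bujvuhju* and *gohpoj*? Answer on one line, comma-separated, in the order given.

bujvuhjuem, gohpojhu

The alternation tracks the final sound of the stem — -hu when the stem ends in a consonant (*lijoej*, *saguf*, *midiw*); -em when the stem ends in a vowel (*raowu*, *rijeta*, *miguli*).
*bujvuhju* — final sound /u/ (a vowel) → -em → *bujvuhjuem*.
The final sound of *gohpoj* is /j/, which is a consonant, so the suffix is -hu, giving *gohpojhu*.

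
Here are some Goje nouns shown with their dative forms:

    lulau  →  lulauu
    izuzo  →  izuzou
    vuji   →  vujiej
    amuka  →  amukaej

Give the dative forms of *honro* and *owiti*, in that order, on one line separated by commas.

honrou, owitiej

The alternation tracks the last vowel of the stem — -u when the last vowel of the stem is a rounded vowel (*lulau*, *izuzo*); -ej when the last vowel of the stem is an unrounded vowel (*vuji*, *amuka*).
*honro*: last vowel = /o/, a rounded vowel → -u → *honrou*.
*owiti*: last vowel = /i/, an unrounded vowel → -ej → *owitiej*.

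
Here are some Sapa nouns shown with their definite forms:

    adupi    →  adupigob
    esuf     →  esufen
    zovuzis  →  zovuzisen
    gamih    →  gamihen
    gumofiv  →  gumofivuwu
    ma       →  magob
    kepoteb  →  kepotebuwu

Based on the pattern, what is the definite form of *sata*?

Looking at the final sound of each stem: -en when the stem ends in a voiceless consonant (*esuf*, *zovuzis*, *gamih*); -uwu when the stem ends in a voiced consonant (*gumofiv*, *kepoteb*); -gob when the stem ends in a vowel (*adupi*, *ma*).
Since the final sound of *sata* is /a/ (a vowel), it takes -gob, giving *satagob*.

satagob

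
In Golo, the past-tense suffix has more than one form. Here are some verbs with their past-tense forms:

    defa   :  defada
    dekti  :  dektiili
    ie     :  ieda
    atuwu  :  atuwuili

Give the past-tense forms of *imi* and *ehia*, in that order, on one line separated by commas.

imiili, ehiada

Looking at the last vowel of each stem: -ili when the last vowel of the stem is a high vowel (*dekti*, *atuwu*); -da when the last vowel of the stem is a non-high vowel (*defa*, *ie*).
*imi* — last vowel /i/ (a high vowel) → -ili → *imiili*.
*ehia*: last vowel = /a/, a non-high vowel → -da → *ehiada*.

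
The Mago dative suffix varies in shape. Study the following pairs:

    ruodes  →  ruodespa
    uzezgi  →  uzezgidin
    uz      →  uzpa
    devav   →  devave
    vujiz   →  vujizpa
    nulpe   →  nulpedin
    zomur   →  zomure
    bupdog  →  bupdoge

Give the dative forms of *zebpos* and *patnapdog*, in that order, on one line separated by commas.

The alternation tracks the final sound of the stem — -pa when the stem ends in a sibilant (*ruodes*, *uz*, *vujiz*); -e when the stem ends in a non-sibilant consonant (*devav*, *zomur*, *bupdog*); -din when the stem ends in a vowel (*uzezgi*, *nulpe*).
*zebpos*: final sound = /s/, a sibilant → -pa → *zebpospa*.
The final sound of *patnapdog* is /g/, which is a non-sibilant consonant, so the suffix is -e, giving *patnapdoge*.

zebpospa, patnapdoge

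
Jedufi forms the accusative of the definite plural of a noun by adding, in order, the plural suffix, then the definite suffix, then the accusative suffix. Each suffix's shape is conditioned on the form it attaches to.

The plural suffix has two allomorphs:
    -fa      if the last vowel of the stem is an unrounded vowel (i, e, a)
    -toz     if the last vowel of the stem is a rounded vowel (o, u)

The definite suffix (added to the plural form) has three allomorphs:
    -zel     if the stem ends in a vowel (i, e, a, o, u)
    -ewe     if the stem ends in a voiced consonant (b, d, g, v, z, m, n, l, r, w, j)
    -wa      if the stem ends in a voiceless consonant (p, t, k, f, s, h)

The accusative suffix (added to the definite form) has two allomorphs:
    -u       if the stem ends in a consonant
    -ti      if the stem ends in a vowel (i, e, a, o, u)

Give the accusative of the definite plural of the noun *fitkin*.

The last vowel of *fitkin* is /i/, which is an unrounded vowel, so the plural suffix is -fa, giving *fitkinfa*.
Since the final sound of the plural form *fitkinfa* is /a/ (a vowel), it takes -zel, giving *fitkinfazel*.
The definite form *fitkinfazel*: final sound = /l/, a consonant → -u → *fitkinfazelu*.

fitkinfazelu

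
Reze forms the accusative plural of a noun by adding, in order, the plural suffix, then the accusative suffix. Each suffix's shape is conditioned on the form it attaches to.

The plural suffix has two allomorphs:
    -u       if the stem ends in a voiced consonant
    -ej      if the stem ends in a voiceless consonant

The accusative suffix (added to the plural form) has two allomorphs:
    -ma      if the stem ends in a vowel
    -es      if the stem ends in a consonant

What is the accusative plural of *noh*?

nohejes

The final consonant of *noh* is /h/, which is voiceless, so the plural suffix is -ej, giving *nohej*.
The plural form *nohej*: final sound = /j/, a consonant → -es → *nohejes*.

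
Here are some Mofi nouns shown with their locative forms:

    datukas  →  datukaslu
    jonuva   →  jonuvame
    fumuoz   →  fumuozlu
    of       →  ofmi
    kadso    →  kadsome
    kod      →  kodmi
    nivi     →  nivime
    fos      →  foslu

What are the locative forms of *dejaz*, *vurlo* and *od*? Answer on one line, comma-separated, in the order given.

The pattern is sibilance of the final sound: -lu when the stem ends in a sibilant (*datukas*, *fumuoz*, *fos*); -mi when the stem ends in a non-sibilant consonant (*of*, *kod*); -me when the stem ends in a vowel (*jonuva*, *kadso*, *nivi*).
The final sound of *dejaz* is /z/, which is a sibilant, so the suffix is -lu, giving *dejazlu*.
Since the final sound of *vurlo* is /o/ (a vowel), it takes -me, giving *vurlome*.
*od* — final sound /d/ (a non-sibilant consonant) → -mi → *odmi*.

dejazlu, vurlome, odmi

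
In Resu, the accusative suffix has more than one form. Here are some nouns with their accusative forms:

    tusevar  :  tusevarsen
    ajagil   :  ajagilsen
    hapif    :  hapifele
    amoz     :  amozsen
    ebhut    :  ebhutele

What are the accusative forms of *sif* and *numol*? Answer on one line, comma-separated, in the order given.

The alternation tracks the final consonant of the stem — -ele when the stem ends in a voiceless consonant (*hapif*, *ebhut*); -sen when the stem ends in a voiced consonant (*tusevar*, *ajagil*, *amoz*).
The final consonant of *sif* is /f/, which is voiceless, so the suffix is -ele, giving *sifele*.
*numol* — final consonant /l/ (voiced) → -sen → *numolsen*.

sifele, numolsen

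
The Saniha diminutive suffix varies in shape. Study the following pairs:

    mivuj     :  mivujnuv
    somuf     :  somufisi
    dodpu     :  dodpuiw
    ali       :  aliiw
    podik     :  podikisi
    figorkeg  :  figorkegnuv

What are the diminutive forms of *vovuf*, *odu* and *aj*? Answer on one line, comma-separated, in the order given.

The pattern is voicing of the final sound: -isi when the stem ends in a voiceless consonant (*somuf*, *podik*); -nuv when the stem ends in a voiced consonant (*mivuj*, *figorkeg*); -iw when the stem ends in a vowel (*dodpu*, *ali*).
The final sound of *vovuf* is /f/, which is a voiceless consonant, so the suffix is -isi, giving *vovufisi*.
Since the final sound of *odu* is /u/ (a vowel), it takes -iw, giving *oduiw*.
*aj* — final sound /j/ (a voiced consonant) → -nuv → *ajnuv*.

vovufisi, oduiw, ajnuv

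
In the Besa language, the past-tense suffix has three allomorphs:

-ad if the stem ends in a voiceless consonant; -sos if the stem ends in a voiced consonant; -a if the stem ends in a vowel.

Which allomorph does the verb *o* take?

*o*: final sound = /o/, a vowel → -a.

-a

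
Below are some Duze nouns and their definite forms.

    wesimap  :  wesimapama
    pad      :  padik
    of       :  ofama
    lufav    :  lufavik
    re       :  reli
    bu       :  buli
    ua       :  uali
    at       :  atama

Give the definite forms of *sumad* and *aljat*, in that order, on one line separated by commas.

The suffix is conditioned by the final sound: -ama when the stem ends in a voiceless consonant (*wesimap*, *of*, *at*); -ik when the stem ends in a voiced consonant (*pad*, *lufav*); -li when the stem ends in a vowel (*re*, *bu*, *ua*).
*sumad*: final sound = /d/, a voiced consonant → -ik → *sumadik*.
*aljat*: final sound = /t/, a voiceless consonant → -ama → *aljatama*.

sumadik, aljatama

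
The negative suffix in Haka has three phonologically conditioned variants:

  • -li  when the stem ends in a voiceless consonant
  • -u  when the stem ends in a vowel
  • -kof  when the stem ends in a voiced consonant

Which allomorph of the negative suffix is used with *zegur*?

*zegur*: final sound = /r/, a voiced consonant → -kof.

-kof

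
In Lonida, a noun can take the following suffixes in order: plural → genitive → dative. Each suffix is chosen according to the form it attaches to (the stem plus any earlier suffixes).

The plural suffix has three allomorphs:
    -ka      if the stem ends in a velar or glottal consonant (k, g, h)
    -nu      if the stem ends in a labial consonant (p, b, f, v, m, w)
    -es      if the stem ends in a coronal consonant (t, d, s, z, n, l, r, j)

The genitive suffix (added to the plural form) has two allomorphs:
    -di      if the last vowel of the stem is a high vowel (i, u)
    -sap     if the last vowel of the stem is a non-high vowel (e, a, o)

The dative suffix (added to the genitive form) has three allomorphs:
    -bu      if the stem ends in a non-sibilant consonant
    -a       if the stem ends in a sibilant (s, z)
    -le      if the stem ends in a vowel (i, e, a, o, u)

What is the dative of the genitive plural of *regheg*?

The final consonant of *regheg* is /g/, which is velar/glottal, so the plural suffix is -ka, giving *reghegka*.
The plural form *reghegka* — last vowel /a/ (a non-high vowel) → -sap → *reghegkasap*.
Since the final sound of the genitive form *reghegkasap* is /p/ (a non-sibilant consonant), it takes -bu, giving *reghegkasapbu*.

reghegkasapbu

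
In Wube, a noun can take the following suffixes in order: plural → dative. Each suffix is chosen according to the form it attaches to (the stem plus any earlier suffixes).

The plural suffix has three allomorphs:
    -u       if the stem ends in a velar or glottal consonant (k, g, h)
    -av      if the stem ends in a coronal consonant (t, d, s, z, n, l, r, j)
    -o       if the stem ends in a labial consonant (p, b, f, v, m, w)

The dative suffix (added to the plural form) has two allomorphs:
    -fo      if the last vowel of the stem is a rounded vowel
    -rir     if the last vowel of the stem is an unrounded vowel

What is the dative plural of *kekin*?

Since the final consonant of *kekin* is /n/ (coronal), it takes -av, giving *kekinav*.
The plural form *kekinav*: last vowel = /a/, an unrounded vowel → -rir → *kekinavrir*.

kekinavrir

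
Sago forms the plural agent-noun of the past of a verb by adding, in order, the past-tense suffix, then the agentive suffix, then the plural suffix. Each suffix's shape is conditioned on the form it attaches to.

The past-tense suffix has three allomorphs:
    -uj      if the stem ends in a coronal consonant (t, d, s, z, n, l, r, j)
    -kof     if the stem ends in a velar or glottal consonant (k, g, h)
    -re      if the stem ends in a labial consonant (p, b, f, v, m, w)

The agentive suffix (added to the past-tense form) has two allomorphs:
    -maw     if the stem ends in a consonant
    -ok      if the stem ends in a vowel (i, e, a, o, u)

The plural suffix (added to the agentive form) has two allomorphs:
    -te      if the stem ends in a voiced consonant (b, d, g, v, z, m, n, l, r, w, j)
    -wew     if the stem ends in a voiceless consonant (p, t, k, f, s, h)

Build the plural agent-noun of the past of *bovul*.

bovulujmawte

Since the final consonant of *bovul* is /l/ (coronal), it takes -uj, giving *bovuluj*.
The past-tense form *bovuluj* — final sound /j/ (a consonant) → -maw → *bovulujmaw*.
The agentive form *bovulujmaw*: final consonant = /w/, voiced → -te → *bovulujmawte*.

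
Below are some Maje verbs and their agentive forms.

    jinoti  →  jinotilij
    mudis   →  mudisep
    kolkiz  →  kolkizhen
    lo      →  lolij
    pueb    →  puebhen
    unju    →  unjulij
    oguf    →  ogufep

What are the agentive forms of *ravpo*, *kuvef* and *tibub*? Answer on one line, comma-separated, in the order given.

ravpolij, kuvefep, tibubhen

The alternation tracks the final sound of the stem — -ep when the stem ends in a voiceless consonant (*mudis*, *oguf*); -hen when the stem ends in a voiced consonant (*kolkiz*, *pueb*); -lij when the stem ends in a vowel (*jinoti*, *lo*, *unju*).
Since the final sound of *ravpo* is /o/ (a vowel), it takes -lij, giving *ravpolij*.
*kuvef* — final sound /f/ (a voiceless consonant) → -ep → *kuvefep*.
*tibub* — final sound /b/ (a voiced consonant) → -hen → *tibubhen*.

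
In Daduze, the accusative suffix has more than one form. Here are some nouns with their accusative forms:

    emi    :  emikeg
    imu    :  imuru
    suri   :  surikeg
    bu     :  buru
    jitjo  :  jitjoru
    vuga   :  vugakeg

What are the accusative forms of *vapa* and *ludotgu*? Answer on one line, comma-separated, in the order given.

vapakeg, ludotguru

The alternation tracks the last vowel of the stem — -ru when the last vowel of the stem is a rounded vowel (*imu*, *bu*, *jitjo*); -keg when the last vowel of the stem is an unrounded vowel (*emi*, *suri*, *vuga*).
*vapa*: last vowel = /a/, an unrounded vowel → -keg → *vapakeg*.
*ludotgu*: last vowel = /u/, a rounded vowel → -ru → *ludotguru*.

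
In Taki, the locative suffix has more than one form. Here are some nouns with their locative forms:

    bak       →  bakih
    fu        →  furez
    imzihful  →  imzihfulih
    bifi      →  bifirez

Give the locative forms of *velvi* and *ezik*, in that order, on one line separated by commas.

velvirez, ezikih

The alternation tracks the final sound of the stem — -ih when the stem ends in a consonant (*bak*, *imzihful*); -rez when the stem ends in a vowel (*fu*, *bifi*).
*velvi*: final sound = /i/, a vowel → -rez → *velvirez*.
The final sound of *ezik* is /k/, which is a consonant, so the suffix is -ih, giving *ezikih*.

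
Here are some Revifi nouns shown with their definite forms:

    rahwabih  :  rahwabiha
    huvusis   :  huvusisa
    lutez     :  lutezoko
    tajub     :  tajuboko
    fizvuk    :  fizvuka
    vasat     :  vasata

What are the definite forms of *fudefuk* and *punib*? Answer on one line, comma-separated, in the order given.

fudefuka, puniboko

The alternation tracks the final consonant of the stem — -a when the stem ends in a voiceless consonant (*rahwabih*, *huvusis*, *fizvuk*, *vasat*); -oko when the stem ends in a voiced consonant (*lutez*, *tajub*).
*fudefuk* — final consonant /k/ (voiceless) → -a → *fudefuka*.
Since the final consonant of *punib* is /b/ (voiced), it takes -oko, giving *puniboko*.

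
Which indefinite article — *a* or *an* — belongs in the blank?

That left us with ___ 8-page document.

The indefinite article is chosen by the initial *sound* of the following word, not its spelling.
The number *8* is spoken "eight", beginning with /eɪt/ — a vowel sound.
So the article is *an*: That left us with an 8-page document.

an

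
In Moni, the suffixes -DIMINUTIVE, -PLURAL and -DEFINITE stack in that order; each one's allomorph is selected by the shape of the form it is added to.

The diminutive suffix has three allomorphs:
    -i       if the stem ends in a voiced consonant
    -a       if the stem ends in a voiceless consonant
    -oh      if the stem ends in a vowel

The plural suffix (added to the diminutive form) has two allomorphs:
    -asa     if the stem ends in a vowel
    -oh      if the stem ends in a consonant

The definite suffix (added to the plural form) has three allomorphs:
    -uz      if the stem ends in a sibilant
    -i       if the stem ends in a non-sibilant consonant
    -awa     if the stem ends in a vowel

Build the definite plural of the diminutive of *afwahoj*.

afwahojiasaawa

*afwahoj* — final sound /j/ (a voiced consonant) → -i → *afwahoji*.
The final sound of the diminutive form *afwahoji* is /i/, which is a vowel, so the plural suffix is -asa, giving *afwahojiasa*.
Since the final sound of the plural form *afwahojiasa* is /a/ (a vowel), it takes -awa, giving *afwahojiasaawa*.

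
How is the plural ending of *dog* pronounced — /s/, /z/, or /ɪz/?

/z/

The stem *dog* ends in a voiced non-sibilant sound.
The plural suffix surfaces as /ɪz/ after sibilants, /s/ after other voiceless consonants, and /z/ after other voiced sounds.
So the plural -s on *dog* is pronounced /z/.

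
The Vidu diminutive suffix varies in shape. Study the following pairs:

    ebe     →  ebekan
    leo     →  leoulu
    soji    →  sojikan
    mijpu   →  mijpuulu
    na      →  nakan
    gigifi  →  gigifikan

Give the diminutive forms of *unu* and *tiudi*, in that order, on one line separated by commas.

The alternation tracks the last vowel of the stem — -ulu when the last vowel of the stem is a rounded vowel (*leo*, *mijpu*); -kan when the last vowel of the stem is an unrounded vowel (*ebe*, *soji*, *na*, *gigifi*).
Since the last vowel of *unu* is /u/ (a rounded vowel), it takes -ulu, giving *unuulu*.
*tiudi* — last vowel /i/ (an unrounded vowel) → -kan → *tiudikan*.

unuulu, tiudikan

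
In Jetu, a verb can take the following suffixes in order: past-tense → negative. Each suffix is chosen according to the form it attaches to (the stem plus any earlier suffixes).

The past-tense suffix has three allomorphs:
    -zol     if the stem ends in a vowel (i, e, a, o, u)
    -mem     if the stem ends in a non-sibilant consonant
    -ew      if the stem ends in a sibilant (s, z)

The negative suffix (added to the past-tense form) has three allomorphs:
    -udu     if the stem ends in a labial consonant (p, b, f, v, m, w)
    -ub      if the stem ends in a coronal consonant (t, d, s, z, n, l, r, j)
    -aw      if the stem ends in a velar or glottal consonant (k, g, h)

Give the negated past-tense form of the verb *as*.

The final sound of *as* is /s/, which is a sibilant, so the past-tense suffix is -ew, giving *asew*.
Since the final consonant of the past-tense form *asew* is /w/ (labial), it takes -udu, giving *asewudu*.

asewudu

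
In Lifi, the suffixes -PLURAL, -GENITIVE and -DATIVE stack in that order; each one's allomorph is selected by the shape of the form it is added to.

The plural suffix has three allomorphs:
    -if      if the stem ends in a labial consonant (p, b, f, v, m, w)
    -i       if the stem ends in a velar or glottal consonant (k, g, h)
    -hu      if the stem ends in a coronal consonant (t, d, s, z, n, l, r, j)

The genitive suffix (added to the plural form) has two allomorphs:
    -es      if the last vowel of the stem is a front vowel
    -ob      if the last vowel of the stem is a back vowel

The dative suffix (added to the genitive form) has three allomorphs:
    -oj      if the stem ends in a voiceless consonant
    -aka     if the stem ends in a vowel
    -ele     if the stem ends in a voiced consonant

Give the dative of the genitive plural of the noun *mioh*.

*mioh* — final consonant /h/ (velar/glottal) → -i → *miohi*.
The last vowel of the plural form *miohi* is /i/, which is a front vowel, so the genitive suffix is -es, giving *miohies*.
The genitive form *miohies* — final sound /s/ (a voiceless consonant) → -oj → *miohiesoj*.

miohiesoj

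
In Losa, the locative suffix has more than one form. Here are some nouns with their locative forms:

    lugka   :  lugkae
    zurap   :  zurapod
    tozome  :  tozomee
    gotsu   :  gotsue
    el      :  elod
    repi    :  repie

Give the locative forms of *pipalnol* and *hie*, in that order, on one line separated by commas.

pipalnolod, hiee

The suffix is conditioned by the final sound: -od when the stem ends in a consonant (*zurap*, *el*); -e when the stem ends in a vowel (*lugka*, *tozome*, *gotsu*, *repi*).
*pipalnol* — final sound /l/ (a consonant) → -od → *pipalnolod*.
*hie* — final sound /e/ (a vowel) → -e → *hiee*.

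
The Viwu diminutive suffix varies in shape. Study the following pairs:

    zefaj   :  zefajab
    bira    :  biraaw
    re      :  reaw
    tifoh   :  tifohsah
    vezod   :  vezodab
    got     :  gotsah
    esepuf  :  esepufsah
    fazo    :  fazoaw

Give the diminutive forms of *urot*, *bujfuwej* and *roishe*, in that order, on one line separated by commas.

The alternation tracks the final sound of the stem — -sah when the stem ends in a voiceless consonant (*tifoh*, *got*, *esepuf*); -ab when the stem ends in a voiced consonant (*zefaj*, *vezod*); -aw when the stem ends in a vowel (*bira*, *re*, *fazo*).
*urot* — final sound /t/ (a voiceless consonant) → -sah → *urotsah*.
*bujfuwej*: final sound = /j/, a voiced consonant → -ab → *bujfuwejab*.
The final sound of *roishe* is /e/, which is a vowel, so the suffix is -aw, giving *roisheaw*.

urotsah, bujfuwejab, roisheaw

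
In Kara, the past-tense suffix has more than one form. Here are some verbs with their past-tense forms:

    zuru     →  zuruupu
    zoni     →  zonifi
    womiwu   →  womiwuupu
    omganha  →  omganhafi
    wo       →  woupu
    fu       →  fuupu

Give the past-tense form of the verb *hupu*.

The alternation tracks the last vowel of the stem — -upu when the last vowel of the stem is a rounded vowel (*zuru*, *womiwu*, *wo*, *fu*); -fi when the last vowel of the stem is an unrounded vowel (*zoni*, *omganha*).
*hupu* — last vowel /u/ (a rounded vowel) → -upu → *hupuupu*.

hupuupu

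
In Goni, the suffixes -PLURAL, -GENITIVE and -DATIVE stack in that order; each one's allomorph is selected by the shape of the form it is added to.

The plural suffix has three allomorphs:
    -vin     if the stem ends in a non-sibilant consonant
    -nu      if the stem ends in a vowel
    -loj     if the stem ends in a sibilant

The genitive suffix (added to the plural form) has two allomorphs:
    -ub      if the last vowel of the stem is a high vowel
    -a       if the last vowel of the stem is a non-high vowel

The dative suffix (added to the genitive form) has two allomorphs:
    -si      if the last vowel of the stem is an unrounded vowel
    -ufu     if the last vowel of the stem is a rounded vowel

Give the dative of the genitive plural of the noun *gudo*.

gudonuubufu

Since the final sound of *gudo* is /o/ (a vowel), it takes -nu, giving *gudonu*.
The plural form *gudonu*: last vowel = /u/, a high vowel → -ub → *gudonuub*.
The last vowel of the genitive form *gudonuub* is /u/, which is a rounded vowel, so the dative suffix is -ufu, giving *gudonuubufu*.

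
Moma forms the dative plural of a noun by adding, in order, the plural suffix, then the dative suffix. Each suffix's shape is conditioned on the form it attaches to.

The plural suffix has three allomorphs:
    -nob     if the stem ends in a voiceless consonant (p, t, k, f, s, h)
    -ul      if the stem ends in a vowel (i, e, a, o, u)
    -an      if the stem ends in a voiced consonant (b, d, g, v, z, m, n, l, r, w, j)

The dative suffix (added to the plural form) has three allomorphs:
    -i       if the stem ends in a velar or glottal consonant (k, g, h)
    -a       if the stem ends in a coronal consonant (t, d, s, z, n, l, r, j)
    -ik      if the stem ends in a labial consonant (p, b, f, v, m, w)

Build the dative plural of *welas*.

Since the final sound of *welas* is /s/ (a voiceless consonant), it takes -nob, giving *welasnob*.
The plural form *welasnob*: final consonant = /b/, labial → -ik → *welasnobik*.

welasnobik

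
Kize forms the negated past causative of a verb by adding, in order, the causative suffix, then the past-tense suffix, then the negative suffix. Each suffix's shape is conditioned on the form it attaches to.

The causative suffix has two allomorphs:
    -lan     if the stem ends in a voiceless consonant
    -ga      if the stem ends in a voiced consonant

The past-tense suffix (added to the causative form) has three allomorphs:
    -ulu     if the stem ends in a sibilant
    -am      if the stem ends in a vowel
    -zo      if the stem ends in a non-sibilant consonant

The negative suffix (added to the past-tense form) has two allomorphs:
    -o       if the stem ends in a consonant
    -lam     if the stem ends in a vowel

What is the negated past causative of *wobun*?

wobungaamo

The final consonant of *wobun* is /n/, which is voiced, so the causative suffix is -ga, giving *wobunga*.
The causative form *wobunga*: final sound = /a/, a vowel → -am → *wobungaam*.
The past-tense form *wobungaam* — final sound /m/ (a consonant) → -o → *wobungaamo*.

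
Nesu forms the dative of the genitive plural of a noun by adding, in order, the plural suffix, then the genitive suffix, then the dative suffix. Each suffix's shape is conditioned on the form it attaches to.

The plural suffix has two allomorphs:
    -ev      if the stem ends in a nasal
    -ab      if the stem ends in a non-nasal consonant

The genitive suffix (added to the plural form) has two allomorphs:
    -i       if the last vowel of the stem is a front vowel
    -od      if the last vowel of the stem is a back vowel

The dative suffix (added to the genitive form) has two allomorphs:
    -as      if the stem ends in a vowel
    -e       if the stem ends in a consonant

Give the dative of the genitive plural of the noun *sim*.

simevias

*sim* — final consonant /m/ (a nasal) → -ev → *simev*.
Since the last vowel of the plural form *simev* is /e/ (a front vowel), it takes -i, giving *simevi*.
Since the final sound of the genitive form *simevi* is /i/ (a vowel), it takes -as, giving *simevias*.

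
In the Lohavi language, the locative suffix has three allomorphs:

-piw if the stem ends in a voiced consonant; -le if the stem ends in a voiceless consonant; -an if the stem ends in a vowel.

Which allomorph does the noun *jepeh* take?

-le

The final sound of *jepeh* is /h/, which is a voiceless consonant, so the suffix is -le.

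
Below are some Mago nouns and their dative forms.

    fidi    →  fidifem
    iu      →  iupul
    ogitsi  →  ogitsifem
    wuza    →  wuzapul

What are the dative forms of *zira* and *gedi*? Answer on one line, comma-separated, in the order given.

zirapul, gedifem

The alternation tracks the last vowel of the stem — -fem when the last vowel of the stem is a front vowel (*fidi*, *ogitsi*); -pul when the last vowel of the stem is a back vowel (*iu*, *wuza*).
*zira* — last vowel /a/ (a back vowel) → -pul → *zirapul*.
*gedi*: last vowel = /i/, a front vowel → -fem → *gedifem*.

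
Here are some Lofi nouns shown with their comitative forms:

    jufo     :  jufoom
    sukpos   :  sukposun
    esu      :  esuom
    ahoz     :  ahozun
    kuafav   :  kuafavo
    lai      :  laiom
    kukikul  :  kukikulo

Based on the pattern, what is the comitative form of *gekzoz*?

Looking at the final sound of each stem: -un when the stem ends in a sibilant (*sukpos*, *ahoz*); -o when the stem ends in a non-sibilant consonant (*kuafav*, *kukikul*); -om when the stem ends in a vowel (*jufo*, *esu*, *lai*).
*gekzoz* — final sound /z/ (a sibilant) → -un → *gekzozun*.

gekzozun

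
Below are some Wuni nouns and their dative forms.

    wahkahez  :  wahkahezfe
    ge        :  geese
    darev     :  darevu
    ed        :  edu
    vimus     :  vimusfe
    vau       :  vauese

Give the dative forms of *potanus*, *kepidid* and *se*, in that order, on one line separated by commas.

potanusfe, kepididu, seese

The alternation tracks the final sound of the stem — -fe when the stem ends in a sibilant (*wahkahez*, *vimus*); -u when the stem ends in a non-sibilant consonant (*darev*, *ed*); -ese when the stem ends in a vowel (*ge*, *vau*).
*potanus*: final sound = /s/, a sibilant → -fe → *potanusfe*.
*kepidid*: final sound = /d/, a non-sibilant consonant → -u → *kepididu*.
*se*: final sound = /e/, a vowel → -ese → *seese*.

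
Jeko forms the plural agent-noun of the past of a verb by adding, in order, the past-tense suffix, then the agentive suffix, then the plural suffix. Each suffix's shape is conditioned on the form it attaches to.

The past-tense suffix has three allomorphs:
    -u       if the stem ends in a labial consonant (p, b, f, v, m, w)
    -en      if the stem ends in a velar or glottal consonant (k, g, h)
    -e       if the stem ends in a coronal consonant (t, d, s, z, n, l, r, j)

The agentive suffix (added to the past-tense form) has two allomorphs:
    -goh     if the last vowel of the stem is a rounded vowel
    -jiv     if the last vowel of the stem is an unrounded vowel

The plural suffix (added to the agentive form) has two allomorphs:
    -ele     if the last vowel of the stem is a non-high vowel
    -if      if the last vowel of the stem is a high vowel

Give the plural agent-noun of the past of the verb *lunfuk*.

Since the final consonant of *lunfuk* is /k/ (velar/glottal), it takes -en, giving *lunfuken*.
The last vowel of the past-tense form *lunfuken* is /e/, which is an unrounded vowel, so the agentive suffix is -jiv, giving *lunfukenjiv*.
The agentive form *lunfukenjiv* — last vowel /i/ (a high vowel) → -if → *lunfukenjivif*.

lunfukenjivif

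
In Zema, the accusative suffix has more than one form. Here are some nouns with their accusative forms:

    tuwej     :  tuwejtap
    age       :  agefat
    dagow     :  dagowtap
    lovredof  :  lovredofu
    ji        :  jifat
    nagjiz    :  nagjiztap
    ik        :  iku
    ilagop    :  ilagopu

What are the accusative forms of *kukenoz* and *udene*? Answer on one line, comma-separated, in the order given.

The suffix is conditioned by the final sound: -u when the stem ends in a voiceless consonant (*lovredof*, *ik*, *ilagop*); -tap when the stem ends in a voiced consonant (*tuwej*, *dagow*, *nagjiz*); -fat when the stem ends in a vowel (*age*, *ji*).
Since the final sound of *kukenoz* is /z/ (a voiced consonant), it takes -tap, giving *kukenoztap*.
*udene* — final sound /e/ (a vowel) → -fat → *udenefat*.

kukenoztap, udenefat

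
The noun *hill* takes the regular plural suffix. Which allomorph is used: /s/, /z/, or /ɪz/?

/z/

The stem *hill* ends in a voiced non-sibilant sound.
The plural suffix surfaces as /ɪz/ after sibilants, /s/ after other voiceless consonants, and /z/ after other voiced sounds.
So the plural -s on *hill* is pronounced /z/.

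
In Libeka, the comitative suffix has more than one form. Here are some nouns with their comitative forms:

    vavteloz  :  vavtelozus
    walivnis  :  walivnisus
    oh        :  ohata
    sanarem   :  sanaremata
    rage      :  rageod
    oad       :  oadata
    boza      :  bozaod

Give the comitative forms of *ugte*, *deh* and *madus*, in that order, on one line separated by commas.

ugteod, dehata, madusus

Looking at the final sound of each stem: -us when the stem ends in a sibilant (*vavteloz*, *walivnis*); -ata when the stem ends in a non-sibilant consonant (*oh*, *sanarem*, *oad*); -od when the stem ends in a vowel (*rage*, *boza*).
Since the final sound of *ugte* is /e/ (a vowel), it takes -od, giving *ugteod*.
*deh*: final sound = /h/, a non-sibilant consonant → -ata → *dehata*.
*madus* — final sound /s/ (a sibilant) → -us → *madusus*.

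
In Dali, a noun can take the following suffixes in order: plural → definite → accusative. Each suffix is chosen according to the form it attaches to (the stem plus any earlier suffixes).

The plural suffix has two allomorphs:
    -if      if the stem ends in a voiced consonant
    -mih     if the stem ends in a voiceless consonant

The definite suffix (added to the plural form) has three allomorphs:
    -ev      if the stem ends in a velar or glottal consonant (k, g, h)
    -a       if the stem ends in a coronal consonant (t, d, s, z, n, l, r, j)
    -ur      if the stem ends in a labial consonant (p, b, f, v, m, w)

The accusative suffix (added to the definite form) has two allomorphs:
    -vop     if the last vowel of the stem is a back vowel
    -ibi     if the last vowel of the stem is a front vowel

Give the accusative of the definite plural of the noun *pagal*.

The final consonant of *pagal* is /l/, which is voiced, so the plural suffix is -if, giving *pagalif*.
Since the final consonant of the plural form *pagalif* is /f/ (labial), it takes -ur, giving *pagalifur*.
The last vowel of the definite form *pagalifur* is /u/, which is a back vowel, so the accusative suffix is -vop, giving *pagalifurvop*.

pagalifurvop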